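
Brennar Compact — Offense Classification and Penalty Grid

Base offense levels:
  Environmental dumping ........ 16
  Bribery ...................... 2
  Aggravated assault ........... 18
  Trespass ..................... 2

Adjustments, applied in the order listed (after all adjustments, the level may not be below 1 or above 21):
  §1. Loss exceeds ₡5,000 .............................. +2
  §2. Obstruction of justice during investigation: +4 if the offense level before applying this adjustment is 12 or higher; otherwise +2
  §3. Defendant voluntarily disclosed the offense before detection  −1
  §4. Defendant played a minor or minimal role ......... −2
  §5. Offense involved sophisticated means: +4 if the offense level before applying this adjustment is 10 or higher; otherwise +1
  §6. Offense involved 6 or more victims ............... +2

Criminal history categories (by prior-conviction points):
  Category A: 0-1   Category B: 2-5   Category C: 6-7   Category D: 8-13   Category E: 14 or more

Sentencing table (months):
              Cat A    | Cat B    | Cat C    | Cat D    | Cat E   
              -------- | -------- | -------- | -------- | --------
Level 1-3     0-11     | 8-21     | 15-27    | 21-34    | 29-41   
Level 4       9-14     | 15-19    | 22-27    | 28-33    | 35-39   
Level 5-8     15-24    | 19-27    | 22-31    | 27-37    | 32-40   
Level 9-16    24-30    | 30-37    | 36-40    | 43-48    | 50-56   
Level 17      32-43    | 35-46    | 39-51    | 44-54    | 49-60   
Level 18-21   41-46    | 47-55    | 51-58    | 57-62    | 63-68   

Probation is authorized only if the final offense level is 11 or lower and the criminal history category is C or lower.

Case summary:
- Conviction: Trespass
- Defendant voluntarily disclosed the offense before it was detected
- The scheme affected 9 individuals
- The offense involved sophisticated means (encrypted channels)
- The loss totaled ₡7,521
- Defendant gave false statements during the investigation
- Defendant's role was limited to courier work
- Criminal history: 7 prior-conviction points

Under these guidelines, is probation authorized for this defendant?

Yes

Base offense level for trespass: 2.
§1 applies: 2 + 2 = 4.
§2 applies (level before this adjustment is 4 < 12, so +2): 4 + 2 = 6.
§3 applies: 6 − 1 = 5.
§4 applies: 5 − 2 = 3.
§5 applies (level before this adjustment is 3 < 10, so +1): 3 + 1 = 4.
§6 applies: 4 + 2 = 6.
Final offense level: 6.
Criminal history: 7 prior points → Category C (6-7).
Level 6 falls in the 5-8 band.
Grid: Level 5-8 × Category C = 22-31 months.
Probation check: level 6 ≤ 11 and category C ≤ C → eligible.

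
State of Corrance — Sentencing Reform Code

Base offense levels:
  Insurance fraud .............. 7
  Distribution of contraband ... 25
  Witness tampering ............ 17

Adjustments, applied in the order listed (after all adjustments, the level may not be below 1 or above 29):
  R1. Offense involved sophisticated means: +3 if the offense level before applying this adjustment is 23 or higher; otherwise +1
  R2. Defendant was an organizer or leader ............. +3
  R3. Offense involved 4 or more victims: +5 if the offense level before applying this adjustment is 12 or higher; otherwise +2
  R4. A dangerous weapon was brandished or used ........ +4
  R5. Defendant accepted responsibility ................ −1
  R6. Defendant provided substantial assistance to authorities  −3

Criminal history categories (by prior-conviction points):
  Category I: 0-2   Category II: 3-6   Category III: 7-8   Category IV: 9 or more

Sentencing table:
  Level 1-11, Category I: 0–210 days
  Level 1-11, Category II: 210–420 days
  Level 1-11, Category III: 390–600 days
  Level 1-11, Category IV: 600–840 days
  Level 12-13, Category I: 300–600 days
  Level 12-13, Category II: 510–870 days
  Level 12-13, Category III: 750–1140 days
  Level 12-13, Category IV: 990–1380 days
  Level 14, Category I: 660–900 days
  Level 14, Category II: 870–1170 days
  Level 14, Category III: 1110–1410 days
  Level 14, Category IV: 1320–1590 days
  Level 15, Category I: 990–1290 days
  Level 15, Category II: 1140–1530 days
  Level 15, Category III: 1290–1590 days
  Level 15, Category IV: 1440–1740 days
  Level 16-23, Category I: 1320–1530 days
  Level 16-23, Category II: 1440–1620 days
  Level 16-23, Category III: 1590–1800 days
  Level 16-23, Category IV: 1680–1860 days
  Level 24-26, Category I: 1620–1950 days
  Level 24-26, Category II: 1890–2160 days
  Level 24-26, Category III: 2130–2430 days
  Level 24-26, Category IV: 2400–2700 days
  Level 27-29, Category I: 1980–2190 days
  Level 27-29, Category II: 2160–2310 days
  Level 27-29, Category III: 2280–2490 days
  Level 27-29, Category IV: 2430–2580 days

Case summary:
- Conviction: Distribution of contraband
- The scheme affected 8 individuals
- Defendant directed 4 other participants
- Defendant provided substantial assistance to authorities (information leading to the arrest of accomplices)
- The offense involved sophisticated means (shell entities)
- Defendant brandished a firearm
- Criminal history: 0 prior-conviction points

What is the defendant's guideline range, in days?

Base offense level for distribution of contraband: 25.
R1 applies (level before this adjustment is 25 ≥ 23, so +3): 25 + 3 = 28.
R2 applies: 28 + 3 = 31.
R3 applies (level before this adjustment is 31 ≥ 12, so +5): 31 + 5 = 36.
R4 applies: 36 + 4 = 40.
R6 applies: 40 − 3 = 37.
Level 37 exceeds the maximum of 29; capped at 29.
Final offense level: 29.
Criminal history: 0 prior points → Category I (0-2).
Level 29 falls in the 27-29 band.
Grid: Level 27-29 × Category I = 1980-2190 days.

1980-2190 days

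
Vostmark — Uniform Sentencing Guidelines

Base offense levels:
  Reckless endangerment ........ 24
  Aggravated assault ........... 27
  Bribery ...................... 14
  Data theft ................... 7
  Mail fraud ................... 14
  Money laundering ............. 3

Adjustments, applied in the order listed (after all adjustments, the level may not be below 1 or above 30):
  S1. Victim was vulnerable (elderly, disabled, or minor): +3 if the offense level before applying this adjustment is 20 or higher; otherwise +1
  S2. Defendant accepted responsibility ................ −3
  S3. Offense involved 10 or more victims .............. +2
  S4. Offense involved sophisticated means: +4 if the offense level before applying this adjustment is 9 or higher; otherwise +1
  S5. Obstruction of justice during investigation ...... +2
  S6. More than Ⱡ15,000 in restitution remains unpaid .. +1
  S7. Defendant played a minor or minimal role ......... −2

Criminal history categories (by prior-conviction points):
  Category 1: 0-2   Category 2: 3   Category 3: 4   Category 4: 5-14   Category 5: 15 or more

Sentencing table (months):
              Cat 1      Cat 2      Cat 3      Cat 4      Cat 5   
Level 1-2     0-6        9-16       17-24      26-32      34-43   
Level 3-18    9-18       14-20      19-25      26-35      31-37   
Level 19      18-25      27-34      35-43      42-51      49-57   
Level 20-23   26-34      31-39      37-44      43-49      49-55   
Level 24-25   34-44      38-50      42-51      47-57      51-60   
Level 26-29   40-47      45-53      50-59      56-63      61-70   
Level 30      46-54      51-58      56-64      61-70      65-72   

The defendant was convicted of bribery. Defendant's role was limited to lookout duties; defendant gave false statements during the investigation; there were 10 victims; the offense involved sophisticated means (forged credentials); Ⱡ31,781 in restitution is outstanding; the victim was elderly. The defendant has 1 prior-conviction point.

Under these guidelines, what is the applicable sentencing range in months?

26-34 months

Base offense level for bribery: 14.
S1 applies (level before this adjustment is 14 < 20, so +1): 14 + 1 = 15.
S2 does not apply.
S3 applies: 15 + 2 = 17.
S4 applies (level before this adjustment is 17 ≥ 9, so +4): 17 + 4 = 21.
S5 applies: 21 + 2 = 23.
S6 applies: 23 + 1 = 24.
S7 applies: 24 − 2 = 22.
Final offense level: 22.
Criminal history: 1 prior point → Category 1 (0-2).
Level 22 falls in the 20-23 band.
Grid: Level 20-23 × Category 1 = 26-34 months.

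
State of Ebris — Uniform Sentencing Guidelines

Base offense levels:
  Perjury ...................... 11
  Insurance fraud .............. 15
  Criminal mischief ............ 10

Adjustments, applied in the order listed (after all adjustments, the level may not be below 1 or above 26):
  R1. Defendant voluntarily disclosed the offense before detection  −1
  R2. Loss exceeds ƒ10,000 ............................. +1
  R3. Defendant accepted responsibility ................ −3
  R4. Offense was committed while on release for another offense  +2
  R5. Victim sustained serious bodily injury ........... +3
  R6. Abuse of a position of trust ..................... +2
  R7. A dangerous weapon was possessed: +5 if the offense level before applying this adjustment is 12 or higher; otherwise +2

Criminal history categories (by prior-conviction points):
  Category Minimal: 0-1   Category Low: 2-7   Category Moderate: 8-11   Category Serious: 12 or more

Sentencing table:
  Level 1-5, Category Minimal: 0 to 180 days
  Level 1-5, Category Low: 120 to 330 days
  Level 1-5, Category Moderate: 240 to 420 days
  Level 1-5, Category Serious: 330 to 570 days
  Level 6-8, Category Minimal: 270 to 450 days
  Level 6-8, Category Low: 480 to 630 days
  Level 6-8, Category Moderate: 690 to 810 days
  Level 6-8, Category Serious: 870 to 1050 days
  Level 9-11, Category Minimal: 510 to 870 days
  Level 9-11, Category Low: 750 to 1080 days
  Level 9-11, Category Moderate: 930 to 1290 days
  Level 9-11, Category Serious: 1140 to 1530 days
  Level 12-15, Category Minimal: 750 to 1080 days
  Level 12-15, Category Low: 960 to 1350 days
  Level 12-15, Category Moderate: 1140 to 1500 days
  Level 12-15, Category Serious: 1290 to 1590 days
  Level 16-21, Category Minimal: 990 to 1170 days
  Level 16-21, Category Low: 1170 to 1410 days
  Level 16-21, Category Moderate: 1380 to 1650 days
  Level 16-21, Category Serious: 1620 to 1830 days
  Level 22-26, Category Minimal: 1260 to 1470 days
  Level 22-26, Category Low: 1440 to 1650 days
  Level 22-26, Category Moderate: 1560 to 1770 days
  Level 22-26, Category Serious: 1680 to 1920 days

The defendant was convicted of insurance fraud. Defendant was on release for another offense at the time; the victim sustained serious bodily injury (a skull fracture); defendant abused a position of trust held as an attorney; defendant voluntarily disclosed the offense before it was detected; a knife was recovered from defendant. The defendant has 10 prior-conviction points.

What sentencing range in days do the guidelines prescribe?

Base offense level for insurance fraud: 15.
R1 applies: 15 − 1 = 14.
R2 does not apply.
R4 applies: 14 + 2 = 16.
R5 applies: 16 + 3 = 19.
R6 applies: 19 + 2 = 21.
R7 applies (level before this adjustment is 21 ≥ 12, so +5): 21 + 5 = 26.
Final offense level: 26.
Criminal history: 10 prior points → Category Moderate (8-11).
Level 26 falls in the 22-26 band.
Grid: Level 22-26 × Category Moderate = 1560-1770 days.

1560-1770 days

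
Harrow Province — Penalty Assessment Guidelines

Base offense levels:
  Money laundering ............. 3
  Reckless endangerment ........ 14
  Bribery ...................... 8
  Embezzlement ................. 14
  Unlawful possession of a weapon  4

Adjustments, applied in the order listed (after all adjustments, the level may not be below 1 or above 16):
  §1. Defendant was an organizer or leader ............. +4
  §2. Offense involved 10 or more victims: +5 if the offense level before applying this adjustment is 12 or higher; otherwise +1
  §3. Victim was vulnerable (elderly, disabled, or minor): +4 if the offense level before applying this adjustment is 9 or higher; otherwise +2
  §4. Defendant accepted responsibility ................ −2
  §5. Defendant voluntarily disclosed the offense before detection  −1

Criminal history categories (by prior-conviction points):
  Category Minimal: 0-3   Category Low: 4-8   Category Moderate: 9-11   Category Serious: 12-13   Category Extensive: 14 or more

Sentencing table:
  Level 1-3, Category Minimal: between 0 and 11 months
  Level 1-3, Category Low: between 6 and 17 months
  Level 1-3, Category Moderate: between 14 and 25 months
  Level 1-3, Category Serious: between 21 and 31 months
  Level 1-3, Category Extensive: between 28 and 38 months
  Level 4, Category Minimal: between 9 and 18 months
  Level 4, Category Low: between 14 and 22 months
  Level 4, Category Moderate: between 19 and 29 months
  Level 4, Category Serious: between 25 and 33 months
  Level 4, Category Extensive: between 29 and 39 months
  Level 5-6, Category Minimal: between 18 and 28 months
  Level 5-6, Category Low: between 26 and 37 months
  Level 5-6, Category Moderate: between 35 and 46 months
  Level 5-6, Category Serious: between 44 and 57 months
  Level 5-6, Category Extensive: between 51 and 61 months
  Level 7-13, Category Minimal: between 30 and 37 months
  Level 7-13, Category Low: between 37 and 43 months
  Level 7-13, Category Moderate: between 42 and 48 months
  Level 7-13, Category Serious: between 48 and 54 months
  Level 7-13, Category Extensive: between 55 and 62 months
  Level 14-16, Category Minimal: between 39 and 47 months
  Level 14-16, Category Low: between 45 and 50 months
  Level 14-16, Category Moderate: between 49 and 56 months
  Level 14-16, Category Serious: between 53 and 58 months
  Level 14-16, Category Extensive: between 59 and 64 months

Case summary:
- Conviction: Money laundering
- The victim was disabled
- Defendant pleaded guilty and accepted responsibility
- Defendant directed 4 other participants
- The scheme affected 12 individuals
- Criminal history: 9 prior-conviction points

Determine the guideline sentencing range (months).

42-48 months

Base offense level for money laundering: 3.
§1 applies: 3 + 4 = 7.
§2 applies (level before this adjustment is 7 < 12, so +1): 7 + 1 = 8.
§3 applies (level before this adjustment is 8 < 9, so +2): 8 + 2 = 10.
§4 applies: 10 − 2 = 8.
§5 does not apply.
Final offense level: 8.
Criminal history: 9 prior points → Category Moderate (9-11).
Level 8 falls in the 7-13 band.
Grid: Level 7-13 × Category Moderate = 42-48 months.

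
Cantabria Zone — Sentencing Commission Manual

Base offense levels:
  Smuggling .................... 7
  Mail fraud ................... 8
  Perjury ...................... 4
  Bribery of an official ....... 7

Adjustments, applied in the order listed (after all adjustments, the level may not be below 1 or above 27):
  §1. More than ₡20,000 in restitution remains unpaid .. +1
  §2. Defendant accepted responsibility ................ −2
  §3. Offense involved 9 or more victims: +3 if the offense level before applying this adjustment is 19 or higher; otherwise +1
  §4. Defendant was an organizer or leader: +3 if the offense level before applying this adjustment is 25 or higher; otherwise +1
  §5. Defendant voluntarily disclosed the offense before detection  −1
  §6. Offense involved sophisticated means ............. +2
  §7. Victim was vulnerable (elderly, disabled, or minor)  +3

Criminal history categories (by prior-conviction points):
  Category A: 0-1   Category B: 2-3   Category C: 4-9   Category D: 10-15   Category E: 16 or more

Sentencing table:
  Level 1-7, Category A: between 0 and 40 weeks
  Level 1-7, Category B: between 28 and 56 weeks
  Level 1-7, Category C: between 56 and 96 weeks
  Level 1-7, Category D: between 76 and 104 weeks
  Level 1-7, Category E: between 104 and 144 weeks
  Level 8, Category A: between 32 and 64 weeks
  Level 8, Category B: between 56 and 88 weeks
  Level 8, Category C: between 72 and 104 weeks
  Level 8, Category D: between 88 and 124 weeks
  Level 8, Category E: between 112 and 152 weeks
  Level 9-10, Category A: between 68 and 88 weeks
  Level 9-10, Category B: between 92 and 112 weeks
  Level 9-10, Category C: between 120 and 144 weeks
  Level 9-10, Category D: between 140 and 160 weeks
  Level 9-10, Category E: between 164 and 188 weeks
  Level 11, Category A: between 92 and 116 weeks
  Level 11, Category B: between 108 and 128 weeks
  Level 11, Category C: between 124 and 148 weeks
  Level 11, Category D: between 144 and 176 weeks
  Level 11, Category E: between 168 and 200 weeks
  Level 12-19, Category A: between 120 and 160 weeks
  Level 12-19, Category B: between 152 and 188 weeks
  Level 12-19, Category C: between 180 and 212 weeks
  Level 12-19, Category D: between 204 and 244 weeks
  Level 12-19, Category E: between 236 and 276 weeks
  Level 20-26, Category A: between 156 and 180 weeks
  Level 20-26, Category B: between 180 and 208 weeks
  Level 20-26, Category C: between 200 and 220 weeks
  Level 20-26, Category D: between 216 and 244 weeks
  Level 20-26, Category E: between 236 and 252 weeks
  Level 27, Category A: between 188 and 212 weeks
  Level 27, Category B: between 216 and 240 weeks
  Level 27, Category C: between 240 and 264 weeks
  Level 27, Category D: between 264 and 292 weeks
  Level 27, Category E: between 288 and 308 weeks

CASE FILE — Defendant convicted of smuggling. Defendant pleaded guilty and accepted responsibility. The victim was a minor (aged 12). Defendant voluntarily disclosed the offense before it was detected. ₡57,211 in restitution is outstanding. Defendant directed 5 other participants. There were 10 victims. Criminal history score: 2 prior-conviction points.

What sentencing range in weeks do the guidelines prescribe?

92-112 weeks

Base offense level for smuggling: 7.
§1 applies: 7 + 1 = 8.
§2 applies: 8 − 2 = 6.
§3 applies (level before this adjustment is 6 < 19, so +1): 6 + 1 = 7.
§4 applies (level before this adjustment is 7 < 25, so +1): 7 + 1 = 8.
§5 applies: 8 − 1 = 7.
§7 applies: 7 + 3 = 10.
Final offense level: 10.
Criminal history: 2 prior points → Category B (2-3).
Level 10 falls in the 9-10 band.
Grid: Level 9-10 × Category B = 92-112 weeks.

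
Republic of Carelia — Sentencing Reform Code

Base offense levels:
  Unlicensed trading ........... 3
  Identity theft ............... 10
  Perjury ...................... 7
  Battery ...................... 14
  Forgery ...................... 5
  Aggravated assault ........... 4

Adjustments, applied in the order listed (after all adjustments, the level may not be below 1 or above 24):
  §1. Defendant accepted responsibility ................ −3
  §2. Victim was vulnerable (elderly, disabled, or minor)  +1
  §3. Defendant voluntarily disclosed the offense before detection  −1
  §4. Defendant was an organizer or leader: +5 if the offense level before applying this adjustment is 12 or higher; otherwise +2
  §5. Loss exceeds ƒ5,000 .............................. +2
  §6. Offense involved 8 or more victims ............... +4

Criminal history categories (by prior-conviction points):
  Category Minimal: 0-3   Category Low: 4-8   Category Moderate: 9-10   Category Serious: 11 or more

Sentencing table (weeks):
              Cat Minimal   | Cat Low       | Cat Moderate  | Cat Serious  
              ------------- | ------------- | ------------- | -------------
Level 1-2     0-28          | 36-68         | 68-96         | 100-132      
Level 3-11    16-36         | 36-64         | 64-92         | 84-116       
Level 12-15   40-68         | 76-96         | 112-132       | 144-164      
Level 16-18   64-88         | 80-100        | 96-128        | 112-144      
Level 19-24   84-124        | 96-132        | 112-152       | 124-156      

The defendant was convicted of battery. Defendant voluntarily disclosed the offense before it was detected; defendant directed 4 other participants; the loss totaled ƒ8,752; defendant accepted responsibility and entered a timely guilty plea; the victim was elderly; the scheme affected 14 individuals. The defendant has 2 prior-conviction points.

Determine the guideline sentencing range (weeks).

Base offense level for battery: 14.
§1 applies: 14 − 3 = 11.
§2 applies: 11 + 1 = 12.
§3 applies: 12 − 1 = 11.
§4 applies (level before this adjustment is 11 < 12, so +2): 11 + 2 = 13.
§5 applies: 13 + 2 = 15.
§6 applies: 15 + 4 = 19.
Final offense level: 19.
Criminal history: 2 prior points → Category Minimal (0-3).
Level 19 falls in the 19-24 band.
Grid: Level 19-24 × Category Minimal = 84-124 weeks.

84-124 weeks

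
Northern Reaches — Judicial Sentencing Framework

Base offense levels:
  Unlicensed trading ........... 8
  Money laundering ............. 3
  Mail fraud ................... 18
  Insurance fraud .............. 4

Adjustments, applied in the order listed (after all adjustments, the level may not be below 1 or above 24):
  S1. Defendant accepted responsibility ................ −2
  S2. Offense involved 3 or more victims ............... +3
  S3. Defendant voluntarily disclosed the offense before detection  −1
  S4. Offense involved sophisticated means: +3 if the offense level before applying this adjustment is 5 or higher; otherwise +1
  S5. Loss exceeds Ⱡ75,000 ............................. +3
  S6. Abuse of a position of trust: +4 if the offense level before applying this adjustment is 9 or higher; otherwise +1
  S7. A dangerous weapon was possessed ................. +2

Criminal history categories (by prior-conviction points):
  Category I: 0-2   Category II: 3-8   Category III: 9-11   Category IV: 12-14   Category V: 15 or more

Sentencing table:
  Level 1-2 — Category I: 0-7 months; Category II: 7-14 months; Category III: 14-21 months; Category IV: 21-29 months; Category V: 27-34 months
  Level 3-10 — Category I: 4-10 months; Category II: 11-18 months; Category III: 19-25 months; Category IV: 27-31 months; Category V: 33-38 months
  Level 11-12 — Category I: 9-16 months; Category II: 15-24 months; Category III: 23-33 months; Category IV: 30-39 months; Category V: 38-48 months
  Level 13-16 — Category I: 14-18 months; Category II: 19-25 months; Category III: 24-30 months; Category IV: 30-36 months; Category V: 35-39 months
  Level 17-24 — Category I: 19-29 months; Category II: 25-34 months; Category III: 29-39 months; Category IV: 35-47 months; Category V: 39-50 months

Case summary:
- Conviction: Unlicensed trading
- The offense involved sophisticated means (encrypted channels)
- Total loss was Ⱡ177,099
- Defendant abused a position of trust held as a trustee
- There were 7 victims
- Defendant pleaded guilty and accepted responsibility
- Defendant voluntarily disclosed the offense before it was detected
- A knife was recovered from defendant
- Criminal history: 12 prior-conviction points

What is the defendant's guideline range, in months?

Base offense level for unlicensed trading: 8.
S1 applies: 8 − 2 = 6.
S2 applies: 6 + 3 = 9.
S3 applies: 9 − 1 = 8.
S4 applies (level before this adjustment is 8 ≥ 5, so +3): 8 + 3 = 11.
S5 applies: 11 + 3 = 14.
S6 applies (level before this adjustment is 14 ≥ 9, so +4): 14 + 4 = 18.
S7 applies: 18 + 2 = 20.
Final offense level: 20.
Criminal history: 12 prior points → Category IV (12-14).
Level 20 falls in the 17-24 band.
Grid: Level 17-24 × Category IV = 35-47 months.

35-47 months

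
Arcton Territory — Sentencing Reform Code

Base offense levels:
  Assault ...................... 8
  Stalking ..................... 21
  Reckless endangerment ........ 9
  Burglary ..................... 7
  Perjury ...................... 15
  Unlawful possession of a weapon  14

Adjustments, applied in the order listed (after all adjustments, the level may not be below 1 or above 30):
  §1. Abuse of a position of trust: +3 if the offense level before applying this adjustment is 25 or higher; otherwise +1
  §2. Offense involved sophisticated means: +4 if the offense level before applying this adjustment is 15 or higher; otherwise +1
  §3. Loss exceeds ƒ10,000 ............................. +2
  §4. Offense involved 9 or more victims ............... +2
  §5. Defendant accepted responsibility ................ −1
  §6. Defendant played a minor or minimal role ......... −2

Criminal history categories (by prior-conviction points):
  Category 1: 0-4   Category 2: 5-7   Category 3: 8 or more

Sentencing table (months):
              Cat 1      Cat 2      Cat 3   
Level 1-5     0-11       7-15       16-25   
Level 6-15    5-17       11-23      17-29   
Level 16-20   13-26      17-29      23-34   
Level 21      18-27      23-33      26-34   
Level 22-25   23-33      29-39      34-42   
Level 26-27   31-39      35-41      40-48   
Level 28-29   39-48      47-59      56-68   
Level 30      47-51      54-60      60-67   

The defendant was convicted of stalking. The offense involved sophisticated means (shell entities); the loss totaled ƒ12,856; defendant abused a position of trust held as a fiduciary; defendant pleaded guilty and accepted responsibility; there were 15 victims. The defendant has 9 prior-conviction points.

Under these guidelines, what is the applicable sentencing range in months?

Base offense level for stalking: 21.
§1 applies (level before this adjustment is 21 < 25, so +1): 21 + 1 = 22.
§2 applies (level before this adjustment is 22 ≥ 15, so +4): 22 + 4 = 26.
§3 applies: 26 + 2 = 28.
§4 applies: 28 + 2 = 30.
§5 applies: 30 − 1 = 29.
Final offense level: 29.
Criminal history: 9 prior points → Category 3 (8+).
Level 29 falls in the 28-29 band.
Grid: Level 28-29 × Category 3 = 56-68 months.

56-68 months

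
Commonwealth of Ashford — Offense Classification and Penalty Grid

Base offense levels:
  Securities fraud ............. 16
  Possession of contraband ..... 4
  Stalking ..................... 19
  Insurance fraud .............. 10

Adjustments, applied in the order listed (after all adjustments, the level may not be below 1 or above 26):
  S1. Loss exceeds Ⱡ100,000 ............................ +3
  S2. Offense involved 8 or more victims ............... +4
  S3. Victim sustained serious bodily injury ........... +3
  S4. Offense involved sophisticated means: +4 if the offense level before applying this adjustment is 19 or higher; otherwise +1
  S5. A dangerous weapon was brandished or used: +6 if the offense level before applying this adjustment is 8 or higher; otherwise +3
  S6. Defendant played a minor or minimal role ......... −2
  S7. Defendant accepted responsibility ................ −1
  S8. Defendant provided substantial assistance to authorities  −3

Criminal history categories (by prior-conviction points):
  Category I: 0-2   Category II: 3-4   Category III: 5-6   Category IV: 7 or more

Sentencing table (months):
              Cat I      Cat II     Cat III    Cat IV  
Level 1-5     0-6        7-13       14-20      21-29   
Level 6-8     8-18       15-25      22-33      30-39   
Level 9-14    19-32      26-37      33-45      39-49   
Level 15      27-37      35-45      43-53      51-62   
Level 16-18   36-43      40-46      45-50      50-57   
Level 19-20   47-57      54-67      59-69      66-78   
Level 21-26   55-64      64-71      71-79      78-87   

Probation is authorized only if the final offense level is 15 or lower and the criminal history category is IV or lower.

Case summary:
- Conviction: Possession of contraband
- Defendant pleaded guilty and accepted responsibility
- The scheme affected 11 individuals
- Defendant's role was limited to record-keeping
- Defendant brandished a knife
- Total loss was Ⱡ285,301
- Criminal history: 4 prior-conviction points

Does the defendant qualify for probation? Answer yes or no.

Yes

Base offense level for possession of contraband: 4.
S1 applies: 4 + 3 = 7.
S2 applies: 7 + 4 = 11.
S3 does not apply.
S4 does not apply.
S5 applies (level before this adjustment is 11 ≥ 8, so +6): 11 + 6 = 17.
S6 applies: 17 − 2 = 15.
S7 applies: 15 − 1 = 14.
Final offense level: 14.
Criminal history: 4 prior points → Category II (3-4).
Level 14 falls in the 9-14 band.
Grid: Level 9-14 × Category II = 26-37 months.
Probation check: level 14 ≤ 15 and category II ≤ IV → eligible.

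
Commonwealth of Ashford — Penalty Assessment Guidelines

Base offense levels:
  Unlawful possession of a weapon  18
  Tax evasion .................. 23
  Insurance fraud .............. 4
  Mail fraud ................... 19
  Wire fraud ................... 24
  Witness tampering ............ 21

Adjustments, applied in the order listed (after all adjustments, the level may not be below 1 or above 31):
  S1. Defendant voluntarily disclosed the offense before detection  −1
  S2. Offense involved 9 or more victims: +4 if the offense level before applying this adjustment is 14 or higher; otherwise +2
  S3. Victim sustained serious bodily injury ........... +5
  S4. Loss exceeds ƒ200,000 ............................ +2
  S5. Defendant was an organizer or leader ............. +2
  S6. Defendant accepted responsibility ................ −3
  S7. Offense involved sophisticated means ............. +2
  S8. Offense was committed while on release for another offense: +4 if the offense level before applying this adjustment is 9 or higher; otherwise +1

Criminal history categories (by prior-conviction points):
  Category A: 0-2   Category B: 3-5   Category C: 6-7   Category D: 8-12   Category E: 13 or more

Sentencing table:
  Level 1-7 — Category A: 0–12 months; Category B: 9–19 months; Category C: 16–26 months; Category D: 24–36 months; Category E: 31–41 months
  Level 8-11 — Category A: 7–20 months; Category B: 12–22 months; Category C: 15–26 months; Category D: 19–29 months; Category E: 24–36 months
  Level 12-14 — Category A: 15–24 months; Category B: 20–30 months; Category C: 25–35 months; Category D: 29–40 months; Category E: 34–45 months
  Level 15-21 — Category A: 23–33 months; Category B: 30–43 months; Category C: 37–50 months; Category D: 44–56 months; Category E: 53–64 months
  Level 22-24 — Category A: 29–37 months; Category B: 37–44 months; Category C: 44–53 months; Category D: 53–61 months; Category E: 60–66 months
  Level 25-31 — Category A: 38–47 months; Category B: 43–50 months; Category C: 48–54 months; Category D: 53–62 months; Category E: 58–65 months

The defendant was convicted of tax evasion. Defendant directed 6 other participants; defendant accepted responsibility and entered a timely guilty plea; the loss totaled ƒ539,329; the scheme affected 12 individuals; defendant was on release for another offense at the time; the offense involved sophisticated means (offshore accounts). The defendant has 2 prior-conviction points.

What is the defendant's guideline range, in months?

Base offense level for tax evasion: 23.
S2 applies (level before this adjustment is 23 ≥ 14, so +4): 23 + 4 = 27.
S4 applies: 27 + 2 = 29.
S5 applies: 29 + 2 = 31.
S6 applies: 31 − 3 = 28.
S7 applies: 28 + 2 = 30.
S8 applies (level before this adjustment is 30 ≥ 9, so +4): 30 + 4 = 34.
Level 34 exceeds the maximum of 31; capped at 31.
Final offense level: 31.
Criminal history: 2 prior points → Category A (0-2).
Level 31 falls in the 25-31 band.
Grid: Level 25-31 × Category A = 38-47 months.

38-47 months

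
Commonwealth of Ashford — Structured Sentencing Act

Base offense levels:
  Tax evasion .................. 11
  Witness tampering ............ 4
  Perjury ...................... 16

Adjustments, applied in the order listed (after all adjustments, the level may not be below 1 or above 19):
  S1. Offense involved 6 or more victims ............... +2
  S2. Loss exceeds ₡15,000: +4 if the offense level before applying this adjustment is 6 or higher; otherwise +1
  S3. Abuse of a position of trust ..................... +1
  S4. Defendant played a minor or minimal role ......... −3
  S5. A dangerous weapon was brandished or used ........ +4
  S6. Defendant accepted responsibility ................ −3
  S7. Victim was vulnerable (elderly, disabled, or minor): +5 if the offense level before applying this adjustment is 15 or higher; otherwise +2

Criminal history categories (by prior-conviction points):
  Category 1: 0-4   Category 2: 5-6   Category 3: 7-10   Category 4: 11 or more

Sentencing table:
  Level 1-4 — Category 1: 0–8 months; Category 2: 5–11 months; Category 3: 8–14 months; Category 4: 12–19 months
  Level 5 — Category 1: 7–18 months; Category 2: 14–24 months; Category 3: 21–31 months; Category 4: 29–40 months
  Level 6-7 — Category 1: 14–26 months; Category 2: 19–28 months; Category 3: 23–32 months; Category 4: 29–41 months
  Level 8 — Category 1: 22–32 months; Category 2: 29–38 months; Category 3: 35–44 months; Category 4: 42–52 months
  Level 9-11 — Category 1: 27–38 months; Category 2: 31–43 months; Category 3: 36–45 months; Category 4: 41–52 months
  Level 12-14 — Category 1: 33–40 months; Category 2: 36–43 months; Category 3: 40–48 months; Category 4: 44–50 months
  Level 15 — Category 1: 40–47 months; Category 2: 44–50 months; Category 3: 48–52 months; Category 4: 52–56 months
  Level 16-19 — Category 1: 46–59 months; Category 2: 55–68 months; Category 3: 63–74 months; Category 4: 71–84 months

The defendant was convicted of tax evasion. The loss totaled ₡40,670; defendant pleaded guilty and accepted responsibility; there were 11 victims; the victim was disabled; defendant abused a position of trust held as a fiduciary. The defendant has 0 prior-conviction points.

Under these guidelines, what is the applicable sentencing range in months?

46-59 months

Base offense level for tax evasion: 11.
S1 applies: 11 + 2 = 13.
S2 applies (level before this adjustment is 13 ≥ 6, so +4): 13 + 4 = 17.
S3 applies: 17 + 1 = 18.
S5 does not apply.
S6 applies: 18 − 3 = 15.
S7 applies (level before this adjustment is 15 ≥ 15, so +5): 15 + 5 = 20.
Level 20 exceeds the maximum of 19; capped at 19.
Final offense level: 19.
Criminal history: 0 prior points → Category 1 (0-4).
Level 19 falls in the 16-19 band.
Grid: Level 16-19 × Category 1 = 46-59 months.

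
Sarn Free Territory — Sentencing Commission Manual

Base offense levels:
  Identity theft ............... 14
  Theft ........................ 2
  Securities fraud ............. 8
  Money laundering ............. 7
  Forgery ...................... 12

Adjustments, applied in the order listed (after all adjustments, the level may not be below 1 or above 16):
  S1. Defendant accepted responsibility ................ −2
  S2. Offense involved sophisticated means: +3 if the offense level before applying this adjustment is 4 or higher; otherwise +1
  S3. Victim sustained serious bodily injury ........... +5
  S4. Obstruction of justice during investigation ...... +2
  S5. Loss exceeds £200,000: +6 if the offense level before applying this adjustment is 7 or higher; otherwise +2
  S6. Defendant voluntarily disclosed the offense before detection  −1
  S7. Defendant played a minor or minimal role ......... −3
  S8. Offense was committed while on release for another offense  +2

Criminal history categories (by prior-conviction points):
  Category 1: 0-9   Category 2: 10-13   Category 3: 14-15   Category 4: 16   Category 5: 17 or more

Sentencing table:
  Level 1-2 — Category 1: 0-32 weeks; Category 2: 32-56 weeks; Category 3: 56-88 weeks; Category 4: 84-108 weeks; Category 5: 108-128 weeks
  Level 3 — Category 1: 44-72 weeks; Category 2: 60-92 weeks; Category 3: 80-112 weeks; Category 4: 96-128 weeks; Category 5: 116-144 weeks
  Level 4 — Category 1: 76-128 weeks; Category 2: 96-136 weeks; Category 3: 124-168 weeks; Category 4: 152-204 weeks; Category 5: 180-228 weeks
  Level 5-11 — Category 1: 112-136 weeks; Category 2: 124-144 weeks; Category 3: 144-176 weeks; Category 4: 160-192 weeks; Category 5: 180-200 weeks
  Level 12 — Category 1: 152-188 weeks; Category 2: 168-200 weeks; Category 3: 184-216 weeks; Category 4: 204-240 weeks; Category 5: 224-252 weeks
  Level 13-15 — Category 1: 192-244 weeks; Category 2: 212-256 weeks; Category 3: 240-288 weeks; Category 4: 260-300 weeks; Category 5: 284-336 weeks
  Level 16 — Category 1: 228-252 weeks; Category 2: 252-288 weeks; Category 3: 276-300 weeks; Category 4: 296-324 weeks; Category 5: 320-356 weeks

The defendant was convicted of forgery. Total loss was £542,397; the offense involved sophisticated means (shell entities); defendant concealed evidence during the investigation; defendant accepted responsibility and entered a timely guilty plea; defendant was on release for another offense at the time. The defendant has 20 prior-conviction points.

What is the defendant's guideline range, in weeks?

Base offense level for forgery: 12.
S1 applies: 12 − 2 = 10.
S2 applies (level before this adjustment is 10 ≥ 4, so +3): 10 + 3 = 13.
S3 does not apply.
S4 applies: 13 + 2 = 15.
S5 applies (level before this adjustment is 15 ≥ 7, so +6): 15 + 6 = 21.
S6 does not apply.
S8 applies: 21 + 2 = 23.
Level 23 exceeds the maximum of 16; capped at 16.
Final offense level: 16.
Criminal history: 20 prior points → Category 5 (17+).
Level 16 falls in the 16 band.
Grid: Level 16 × Category 5 = 320-356 weeks.

320-356 weeks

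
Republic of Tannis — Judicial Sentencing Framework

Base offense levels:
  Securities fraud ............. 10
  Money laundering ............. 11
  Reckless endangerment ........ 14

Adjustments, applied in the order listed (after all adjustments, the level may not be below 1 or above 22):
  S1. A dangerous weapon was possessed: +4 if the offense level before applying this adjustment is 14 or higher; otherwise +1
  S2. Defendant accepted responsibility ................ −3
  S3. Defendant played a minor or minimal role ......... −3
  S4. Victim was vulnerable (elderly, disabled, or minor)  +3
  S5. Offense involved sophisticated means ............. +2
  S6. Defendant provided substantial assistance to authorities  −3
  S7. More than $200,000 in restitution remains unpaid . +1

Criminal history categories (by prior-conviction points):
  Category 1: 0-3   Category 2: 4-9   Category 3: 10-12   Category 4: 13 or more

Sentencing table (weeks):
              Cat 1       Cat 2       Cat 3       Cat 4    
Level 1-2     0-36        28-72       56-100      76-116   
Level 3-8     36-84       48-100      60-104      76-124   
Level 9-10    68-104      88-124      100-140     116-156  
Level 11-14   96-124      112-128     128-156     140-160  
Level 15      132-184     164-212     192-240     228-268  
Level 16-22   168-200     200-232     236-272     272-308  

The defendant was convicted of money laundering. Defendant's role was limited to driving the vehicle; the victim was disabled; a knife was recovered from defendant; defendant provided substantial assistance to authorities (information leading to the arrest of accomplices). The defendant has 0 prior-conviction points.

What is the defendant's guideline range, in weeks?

68-104 weeks

Base offense level for money laundering: 11.
S1 applies (level before this adjustment is 11 < 14, so +1): 11 + 1 = 12.
S3 applies: 12 − 3 = 9.
S4 applies: 9 + 3 = 12.
S5 does not apply.
S6 applies: 12 − 3 = 9.
S7 does not apply.
Final offense level: 9.
Criminal history: 0 prior points → Category 1 (0-3).
Level 9 falls in the 9-10 band.
Grid: Level 9-10 × Category 1 = 68-104 weeks.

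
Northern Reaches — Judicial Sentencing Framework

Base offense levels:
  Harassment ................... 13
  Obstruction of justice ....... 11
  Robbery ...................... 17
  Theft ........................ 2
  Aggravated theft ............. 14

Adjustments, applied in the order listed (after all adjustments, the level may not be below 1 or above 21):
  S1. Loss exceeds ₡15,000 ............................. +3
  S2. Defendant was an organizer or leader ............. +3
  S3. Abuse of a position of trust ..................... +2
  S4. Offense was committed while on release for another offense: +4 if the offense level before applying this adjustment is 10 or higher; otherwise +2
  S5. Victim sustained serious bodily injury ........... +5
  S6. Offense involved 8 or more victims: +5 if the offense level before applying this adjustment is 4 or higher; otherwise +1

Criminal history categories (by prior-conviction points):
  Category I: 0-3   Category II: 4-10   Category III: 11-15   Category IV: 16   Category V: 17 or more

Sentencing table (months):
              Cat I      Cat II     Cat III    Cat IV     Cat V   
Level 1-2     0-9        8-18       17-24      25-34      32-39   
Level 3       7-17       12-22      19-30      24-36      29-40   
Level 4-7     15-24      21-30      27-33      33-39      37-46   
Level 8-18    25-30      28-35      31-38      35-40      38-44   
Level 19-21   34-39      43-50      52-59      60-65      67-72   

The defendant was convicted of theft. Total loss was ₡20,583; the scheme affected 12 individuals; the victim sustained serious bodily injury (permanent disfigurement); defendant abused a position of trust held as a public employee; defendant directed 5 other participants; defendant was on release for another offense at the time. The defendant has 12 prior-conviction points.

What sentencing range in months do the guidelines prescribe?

52-59 months

Base offense level for theft: 2.
S1 applies: 2 + 3 = 5.
S2 applies: 5 + 3 = 8.
S3 applies: 8 + 2 = 10.
S4 applies (level before this adjustment is 10 ≥ 10, so +4): 10 + 4 = 14.
S5 applies: 14 + 5 = 19.
S6 applies (level before this adjustment is 19 ≥ 4, so +5): 19 + 5 = 24.
Level 24 exceeds the maximum of 21; capped at 21.
Final offense level: 21.
Criminal history: 12 prior points → Category III (11-15).
Level 21 falls in the 19-21 band.
Grid: Level 19-21 × Category III = 52-59 months.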